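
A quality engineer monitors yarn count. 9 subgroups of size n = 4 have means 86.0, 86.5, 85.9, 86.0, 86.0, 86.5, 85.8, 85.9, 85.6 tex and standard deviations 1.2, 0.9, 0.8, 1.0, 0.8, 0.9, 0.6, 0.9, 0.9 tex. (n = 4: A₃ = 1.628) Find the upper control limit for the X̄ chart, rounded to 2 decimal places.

87.47

X̄̄ = (86.0 + 86.5 + 85.9 + 86.0 + 86.0 + 86.5 + 85.8 + 85.9 + 85.6) / 9 = 86.0222
s̄ = (1.2 + 0.9 + 0.8 + 1.0 + 0.8 + 0.9 + 0.6 + 0.9 + 0.9) / 9 = 0.8889
UCL = X̄̄ + A₃·s̄ = 86.0222 + 1.628 × 0.8889 = 87.4693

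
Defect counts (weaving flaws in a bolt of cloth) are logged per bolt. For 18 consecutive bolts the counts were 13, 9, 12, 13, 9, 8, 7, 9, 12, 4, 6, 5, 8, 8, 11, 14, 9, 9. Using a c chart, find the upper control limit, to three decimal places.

18.333

c̄ = (13 + 9 + 12 + 13 + 9 + 8 + 7 + 9 + 12 + 4 + 6 + 5 + 8 + 8 + 11 + 14 + 9 + 9) / 18 = 166 / 18 = 9.2222
UCL = c̄ + 3√c̄ = 9.2222 + 3 × √9.2222 = 9.2222 + 3 × 3.0368 = 18.3327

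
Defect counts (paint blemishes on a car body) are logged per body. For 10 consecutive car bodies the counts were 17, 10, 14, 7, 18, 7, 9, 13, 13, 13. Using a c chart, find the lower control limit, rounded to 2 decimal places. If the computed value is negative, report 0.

c̄ = (17 + 10 + 14 + 7 + 18 + 7 + 9 + 13 + 13 + 13) / 10 = 121 / 10 = 12.1000
LCL = c̄ − 3√c̄ = 12.1000 − 3 × 3.4785 = 1.6645

1.66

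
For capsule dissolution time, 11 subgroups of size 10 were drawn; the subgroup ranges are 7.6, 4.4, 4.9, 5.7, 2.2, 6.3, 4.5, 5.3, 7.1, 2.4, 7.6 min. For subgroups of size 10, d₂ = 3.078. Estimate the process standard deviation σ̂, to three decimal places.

R̄ = (7.6 + 4.4 + 4.9 + 5.7 + 2.2 + 6.3 + 4.5 + 5.3 + 7.1 + 2.4 + 7.6) / 11 = 5.2727
σ̂ = R̄ / d₂ = 5.2727 / 3.078 = 1.7130

1.713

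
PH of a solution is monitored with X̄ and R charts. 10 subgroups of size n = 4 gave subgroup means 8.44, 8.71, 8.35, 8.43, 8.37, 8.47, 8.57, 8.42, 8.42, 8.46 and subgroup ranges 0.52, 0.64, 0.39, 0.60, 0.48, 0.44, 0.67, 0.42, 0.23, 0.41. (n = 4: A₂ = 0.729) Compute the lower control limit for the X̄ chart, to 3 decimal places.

X̄̄ = (8.44 + 8.71 + 8.35 + 8.43 + 8.37 + 8.47 + 8.57 + 8.42 + 8.42 + 8.46) / 10 = 84.6400 / 10 = 8.4640
R̄ = (0.52 + 0.64 + 0.39 + 0.60 + 0.48 + 0.44 + 0.67 + 0.42 + 0.23 + 0.41) / 10 = 4.8000 / 10 = 0.4800
LCL = X̄̄ − A₂·R̄ = 8.4640 − 0.729 × 0.4800 = 8.1141

8.114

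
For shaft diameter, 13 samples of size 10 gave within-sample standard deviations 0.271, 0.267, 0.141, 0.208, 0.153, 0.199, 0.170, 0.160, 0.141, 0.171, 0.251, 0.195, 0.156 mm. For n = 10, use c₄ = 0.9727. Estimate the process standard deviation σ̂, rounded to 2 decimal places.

s̄ = (0.271 + 0.267 + 0.141 + 0.208 + 0.153 + 0.199 + 0.170 + 0.160 + 0.141 + 0.171 + 0.251 + 0.195 + 0.156) / 13 = 0.1910
σ̂ = s̄ / c₄ = 0.1910 / 0.9727 = 0.1964

0.20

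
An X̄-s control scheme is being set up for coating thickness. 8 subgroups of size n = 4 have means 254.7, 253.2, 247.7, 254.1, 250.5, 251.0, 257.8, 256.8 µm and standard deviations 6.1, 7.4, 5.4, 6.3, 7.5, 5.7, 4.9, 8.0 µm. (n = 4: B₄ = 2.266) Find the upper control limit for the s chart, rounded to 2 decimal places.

14.53

s̄ = (6.1 + 7.4 + 5.4 + 6.3 + 7.5 + 5.7 + 4.9 + 8.0) / 8 = 6.4125
UCL_s = B₄·s̄ = 2.266 × 6.4125 = 14.5307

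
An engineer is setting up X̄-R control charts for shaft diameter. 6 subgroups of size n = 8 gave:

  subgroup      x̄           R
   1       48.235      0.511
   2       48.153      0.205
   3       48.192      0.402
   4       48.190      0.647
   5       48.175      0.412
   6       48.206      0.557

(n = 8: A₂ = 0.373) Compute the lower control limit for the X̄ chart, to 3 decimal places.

48.022

X̄̄ = (48.235 + 48.153 + 48.192 + 48.190 + 48.175 + 48.206) / 6 = 289.1510 / 6 = 48.1918
R̄ = (0.511 + 0.205 + 0.402 + 0.647 + 0.412 + 0.557) / 6 = 2.7340 / 6 = 0.4557
LCL = X̄̄ − A₂·R̄ = 48.1918 − 0.373 × 0.4557 = 48.0219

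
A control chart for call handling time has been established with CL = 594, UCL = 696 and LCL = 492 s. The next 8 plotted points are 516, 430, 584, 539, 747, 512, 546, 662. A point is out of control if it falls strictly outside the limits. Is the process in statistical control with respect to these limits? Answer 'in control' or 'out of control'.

Compare each point to [492, 696]: sample 2 = 430 < LCL; sample 5 = 747 > UCL.

out of control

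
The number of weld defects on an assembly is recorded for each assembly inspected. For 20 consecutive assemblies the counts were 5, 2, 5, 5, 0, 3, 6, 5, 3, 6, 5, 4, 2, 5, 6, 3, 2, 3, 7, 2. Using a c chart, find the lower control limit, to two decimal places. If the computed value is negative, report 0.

0.00

c̄ = (5 + 2 + 5 + 5 + 0 + 3 + 6 + 5 + 3 + 6 + 5 + 4 + 2 + 5 + 6 + 3 + 2 + 3 + 7 + 2) / 20 = 79 / 20 = 3.9500
LCL = c̄ − 3√c̄ = 3.9500 − 3 × 1.9875 = -2.0124 → 0 (cannot be negative)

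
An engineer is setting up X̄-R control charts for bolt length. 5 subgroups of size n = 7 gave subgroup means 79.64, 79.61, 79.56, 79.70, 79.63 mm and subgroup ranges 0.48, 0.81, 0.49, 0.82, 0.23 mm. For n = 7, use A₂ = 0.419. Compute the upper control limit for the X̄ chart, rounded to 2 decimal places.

X̄̄ = (79.64 + 79.61 + 79.56 + 79.70 + 79.63) / 5 = 398.1400 / 5 = 79.6280
R̄ = (0.48 + 0.81 + 0.49 + 0.82 + 0.23) / 5 = 2.8300 / 5 = 0.5660
UCL = X̄̄ + A₂·R̄ = 79.6280 + 0.419 × 0.5660 = 79.8652

79.87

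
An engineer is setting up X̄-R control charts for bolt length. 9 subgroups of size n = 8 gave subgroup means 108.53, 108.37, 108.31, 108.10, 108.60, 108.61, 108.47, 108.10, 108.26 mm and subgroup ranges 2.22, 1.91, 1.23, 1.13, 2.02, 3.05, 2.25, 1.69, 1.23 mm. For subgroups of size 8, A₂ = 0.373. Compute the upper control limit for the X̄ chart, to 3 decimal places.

X̄̄ = (108.53 + 108.37 + 108.31 + 108.10 + 108.60 + 108.61 + 108.47 + 108.10 + 108.26) / 9 = 975.3500 / 9 = 108.3722
R̄ = (2.22 + 1.91 + 1.23 + 1.13 + 2.02 + 3.05 + 2.25 + 1.69 + 1.23) / 9 = 16.7300 / 9 = 1.8589
UCL = X̄̄ + A₂·R̄ = 108.3722 + 0.373 × 1.8589 = 109.0656

109.066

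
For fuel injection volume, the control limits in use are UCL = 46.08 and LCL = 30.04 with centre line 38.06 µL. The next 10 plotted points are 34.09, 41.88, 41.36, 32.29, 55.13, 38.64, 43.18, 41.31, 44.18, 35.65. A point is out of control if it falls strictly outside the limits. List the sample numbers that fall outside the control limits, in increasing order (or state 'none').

5

Compare each point to [30.04, 46.08]: sample 5 = 55.13 > UCL.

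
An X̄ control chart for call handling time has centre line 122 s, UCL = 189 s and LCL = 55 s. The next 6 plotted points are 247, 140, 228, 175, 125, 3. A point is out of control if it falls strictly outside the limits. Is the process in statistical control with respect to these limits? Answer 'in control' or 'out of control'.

out of control

Compare each point to [55, 189]: sample 1 = 247 > UCL; sample 3 = 228 > UCL; sample 6 = 3 < LCL.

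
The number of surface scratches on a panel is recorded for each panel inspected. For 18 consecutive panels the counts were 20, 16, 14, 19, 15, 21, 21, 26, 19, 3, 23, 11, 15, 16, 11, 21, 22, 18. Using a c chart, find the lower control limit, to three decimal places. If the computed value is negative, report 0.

c̄ = (20 + 16 + 14 + 19 + 15 + 21 + 21 + 26 + 19 + 3 + 23 + 11 + 15 + 16 + 11 + 21 + 22 + 18) / 18 = 311 / 18 = 17.2778
LCL = c̄ − 3√c̄ = 17.2778 − 3 × 4.1567 = 4.8078

4.808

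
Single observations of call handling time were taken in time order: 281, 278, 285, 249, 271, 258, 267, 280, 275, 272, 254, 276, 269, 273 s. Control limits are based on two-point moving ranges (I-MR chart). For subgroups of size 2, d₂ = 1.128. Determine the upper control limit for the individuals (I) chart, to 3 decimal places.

303.714

X̄ = (281 + 278 + 285 + 249 + 271 + 258 + 267 + 280 + 275 + 272 + 254 + 276 + 269 + 273) / 14 = 270.5714
Moving ranges: 3, 7, 36, 22, 13, 9, 13, 5, 3, 18, 22, 7, 4; M̄R̄ = 162.0000 / 13 = 12.4615
UCL = X̄ + 3·M̄R̄/d₂ = 270.5714 + 3 × 12.4615 / 1.128 = 303.7138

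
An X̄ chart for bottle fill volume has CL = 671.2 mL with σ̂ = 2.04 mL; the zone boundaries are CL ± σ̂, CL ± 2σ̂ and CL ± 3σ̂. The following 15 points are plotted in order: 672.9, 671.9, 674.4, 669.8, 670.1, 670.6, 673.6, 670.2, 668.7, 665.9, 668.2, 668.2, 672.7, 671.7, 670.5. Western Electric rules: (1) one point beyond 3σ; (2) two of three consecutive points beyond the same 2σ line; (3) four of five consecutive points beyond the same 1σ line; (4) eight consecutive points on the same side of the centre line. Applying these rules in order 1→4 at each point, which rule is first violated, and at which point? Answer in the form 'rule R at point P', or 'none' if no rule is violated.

Zone of each point (C = within 1σ̂, B = 1σ̂–2σ̂, A = 2σ̂–3σ̂, * = beyond 3σ̂; sign = side of CL): 1:+C, 2:+C, 3:+B, 4:-C, 5:-C, 6:-C, 7:+B, 8:-C, 9:-B, 10:-A, 11:-B, 12:-B, 13:+C, 14:+C, 15:-C
Rule 3 (four of five consecutive points beyond the same 1σ limit) is satisfied at point 12.

rule 3 at point 12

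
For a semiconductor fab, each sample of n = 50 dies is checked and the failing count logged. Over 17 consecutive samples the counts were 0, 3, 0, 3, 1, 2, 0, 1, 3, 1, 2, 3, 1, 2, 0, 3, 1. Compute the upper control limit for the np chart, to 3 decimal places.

5.182

p̄ = Σdᵢ / (k·n) = 26 / (17 × 50) = 0.03059
UCL = np̄ + 3·√(np̄(1−p̄)) = 1.5294 + 3 × √(1.5294×0.96941) = 1.5294 + 3 × 1.2176 = 5.1823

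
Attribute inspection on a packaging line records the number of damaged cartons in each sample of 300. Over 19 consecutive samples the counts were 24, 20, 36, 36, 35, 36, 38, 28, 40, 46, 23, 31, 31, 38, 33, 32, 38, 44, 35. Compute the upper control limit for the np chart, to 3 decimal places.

50.344

p̄ = Σdᵢ / (k·n) = 644 / (19 × 300) = 0.11298
UCL = np̄ + 3·√(np̄(1−p̄)) = 33.8947 + 3 × √(33.8947×0.88702) = 33.8947 + 3 × 5.4832 = 50.3443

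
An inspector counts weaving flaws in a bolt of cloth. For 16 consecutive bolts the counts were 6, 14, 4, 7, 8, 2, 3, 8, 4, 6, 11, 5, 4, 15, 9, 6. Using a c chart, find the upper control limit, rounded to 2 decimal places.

c̄ = (6 + 14 + 4 + 7 + 8 + 2 + 3 + 8 + 4 + 6 + 11 + 5 + 4 + 15 + 9 + 6) / 16 = 112 / 16 = 7.0000
UCL = c̄ + 3√c̄ = 7.0000 + 3 × √7.0000 = 7.0000 + 3 × 2.6458 = 14.9373

14.94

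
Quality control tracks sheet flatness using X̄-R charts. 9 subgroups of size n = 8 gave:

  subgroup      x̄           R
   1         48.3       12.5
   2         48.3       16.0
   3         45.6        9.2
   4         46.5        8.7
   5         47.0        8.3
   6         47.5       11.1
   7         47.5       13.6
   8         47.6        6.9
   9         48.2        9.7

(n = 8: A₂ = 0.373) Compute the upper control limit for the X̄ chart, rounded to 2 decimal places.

X̄̄ = (48.3 + 48.3 + 45.6 + 46.5 + 47.0 + 47.5 + 47.5 + 47.6 + 48.2) / 9 = 426.5000 / 9 = 47.3889
R̄ = (12.5 + 16.0 + 9.2 + 8.7 + 8.3 + 11.1 + 13.6 + 6.9 + 9.7) / 9 = 96.0000 / 9 = 10.6667
UCL = X̄̄ + A₂·R̄ = 47.3889 + 0.373 × 10.6667 = 51.3676

51.37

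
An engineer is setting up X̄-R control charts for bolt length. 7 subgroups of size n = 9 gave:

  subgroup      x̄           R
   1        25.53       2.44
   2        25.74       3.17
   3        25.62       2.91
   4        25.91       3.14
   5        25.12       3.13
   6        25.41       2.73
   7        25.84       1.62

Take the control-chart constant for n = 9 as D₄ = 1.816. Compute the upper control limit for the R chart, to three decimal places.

R̄ = (2.44 + 3.17 + 2.91 + 3.14 + 3.13 + 2.73 + 1.62) / 7 = 19.1400 / 7 = 2.7343
UCL_R = D₄·R̄ = 1.816 × 2.7343 = 4.9655

4.965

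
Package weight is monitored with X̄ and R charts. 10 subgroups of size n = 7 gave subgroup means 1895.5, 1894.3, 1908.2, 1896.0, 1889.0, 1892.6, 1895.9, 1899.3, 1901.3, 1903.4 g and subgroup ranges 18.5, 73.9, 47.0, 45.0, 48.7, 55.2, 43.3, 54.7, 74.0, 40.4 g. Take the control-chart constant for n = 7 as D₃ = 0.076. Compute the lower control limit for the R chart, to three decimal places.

3.805

R̄ = (18.5 + 73.9 + 47.0 + 45.0 + 48.7 + 55.2 + 43.3 + 54.7 + 74.0 + 40.4) / 10 = 500.7000 / 10 = 50.0700
LCL_R = D₃·R̄ = 0.076 × 50.0700 = 3.8053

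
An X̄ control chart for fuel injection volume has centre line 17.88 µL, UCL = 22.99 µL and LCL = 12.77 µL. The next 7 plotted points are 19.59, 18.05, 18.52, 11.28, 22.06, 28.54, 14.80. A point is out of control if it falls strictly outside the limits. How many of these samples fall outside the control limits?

Compare each point to [12.77, 22.99]: sample 4 = 11.28 < LCL; sample 6 = 28.54 > UCL.

2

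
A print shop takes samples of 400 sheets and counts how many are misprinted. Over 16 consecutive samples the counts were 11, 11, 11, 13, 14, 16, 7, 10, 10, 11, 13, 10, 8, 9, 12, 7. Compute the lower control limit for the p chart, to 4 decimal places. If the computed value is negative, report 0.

0.0027

p̄ = Σdᵢ / (k·n) = 173 / (16 × 400) = 0.02703
LCL = p̄ − 3·√(p̄(1−p̄)/n) = 0.02703 − 3 × 0.00811 = 0.00271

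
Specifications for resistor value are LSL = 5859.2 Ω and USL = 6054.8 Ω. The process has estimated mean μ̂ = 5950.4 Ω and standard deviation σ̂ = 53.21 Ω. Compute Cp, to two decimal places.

0.61

Cp = (USL − LSL) / (6σ̂) = (6054.8 − 5859.2) / (6 × 53.21) = 195.6000 / 319.2600 = 0.6127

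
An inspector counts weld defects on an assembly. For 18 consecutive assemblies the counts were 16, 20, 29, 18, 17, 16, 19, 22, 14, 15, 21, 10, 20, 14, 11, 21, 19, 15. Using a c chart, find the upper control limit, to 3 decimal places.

30.201

c̄ = (16 + 20 + 29 + 18 + 17 + 16 + 19 + 22 + 14 + 15 + 21 + 10 + 20 + 14 + 11 + 21 + 19 + 15) / 18 = 317 / 18 = 17.6111
UCL = c̄ + 3√c̄ = 17.6111 + 3 × √17.6111 = 17.6111 + 3 × 4.1966 = 30.2008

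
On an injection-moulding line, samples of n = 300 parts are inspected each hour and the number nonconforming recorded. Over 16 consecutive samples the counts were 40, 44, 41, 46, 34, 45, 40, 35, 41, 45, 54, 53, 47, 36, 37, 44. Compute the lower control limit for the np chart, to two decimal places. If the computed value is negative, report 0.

p̄ = Σdᵢ / (k·n) = 682 / (16 × 300) = 0.14208
LCL = np̄ − 3·√(np̄(1−p̄)) = 42.6250 − 3 × 6.0472 = 24.4834

24.48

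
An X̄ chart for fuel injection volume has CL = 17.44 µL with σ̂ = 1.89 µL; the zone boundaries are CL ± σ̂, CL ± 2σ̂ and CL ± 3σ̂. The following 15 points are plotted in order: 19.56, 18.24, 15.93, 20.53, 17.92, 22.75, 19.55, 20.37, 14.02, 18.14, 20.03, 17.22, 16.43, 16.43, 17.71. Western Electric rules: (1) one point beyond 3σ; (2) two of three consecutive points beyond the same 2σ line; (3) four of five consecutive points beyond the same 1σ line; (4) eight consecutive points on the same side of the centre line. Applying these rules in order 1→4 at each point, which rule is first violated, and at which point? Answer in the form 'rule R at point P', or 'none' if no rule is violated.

Zone of each point (C = within 1σ̂, B = 1σ̂–2σ̂, A = 2σ̂–3σ̂, * = beyond 3σ̂; sign = side of CL): 1:+B, 2:+C, 3:-C, 4:+B, 5:+C, 6:+A, 7:+B, 8:+B, 9:-B, 10:+C, 11:+B, 12:-C, 13:-C, 14:-C, 15:+C
Rule 3 (four of five consecutive points beyond the same 1σ limit) is satisfied at point 8.

rule 3 at point 8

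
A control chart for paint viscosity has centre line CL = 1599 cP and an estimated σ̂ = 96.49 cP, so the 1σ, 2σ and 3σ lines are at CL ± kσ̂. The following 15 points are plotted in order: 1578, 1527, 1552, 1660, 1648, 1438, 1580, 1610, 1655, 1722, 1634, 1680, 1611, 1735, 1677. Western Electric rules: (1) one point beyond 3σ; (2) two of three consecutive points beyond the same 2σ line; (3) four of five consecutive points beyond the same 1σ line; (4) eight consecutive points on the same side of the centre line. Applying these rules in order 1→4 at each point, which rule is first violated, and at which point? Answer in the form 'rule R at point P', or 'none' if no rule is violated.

rule 4 at point 15

Zone of each point (C = within 1σ̂, B = 1σ̂–2σ̂, A = 2σ̂–3σ̂, * = beyond 3σ̂; sign = side of CL): 1:-C, 2:-C, 3:-C, 4:+C, 5:+C, 6:-B, 7:-C, 8:+C, 9:+C, 10:+B, 11:+C, 12:+C, 13:+C, 14:+B, 15:+C
Rule 4 (eight consecutive points on the same side of the centre line) is satisfied at point 15.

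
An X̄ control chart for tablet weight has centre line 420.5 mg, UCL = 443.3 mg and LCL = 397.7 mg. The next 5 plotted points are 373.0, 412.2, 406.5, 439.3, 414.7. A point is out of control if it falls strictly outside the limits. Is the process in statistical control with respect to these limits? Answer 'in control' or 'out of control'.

out of control

Compare each point to [397.7, 443.3]: sample 1 = 373.0 < LCL.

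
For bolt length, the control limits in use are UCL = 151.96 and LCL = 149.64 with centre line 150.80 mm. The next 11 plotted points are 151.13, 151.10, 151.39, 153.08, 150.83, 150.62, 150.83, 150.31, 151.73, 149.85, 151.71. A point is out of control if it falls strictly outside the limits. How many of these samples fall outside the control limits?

1

Compare each point to [149.64, 151.96]: sample 4 = 153.08 > UCL.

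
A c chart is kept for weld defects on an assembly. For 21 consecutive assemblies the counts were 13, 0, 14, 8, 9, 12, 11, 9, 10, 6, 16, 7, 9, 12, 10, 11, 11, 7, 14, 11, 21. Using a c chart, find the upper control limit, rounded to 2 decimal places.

20.26

c̄ = (13 + 0 + 14 + 8 + 9 + 12 + 11 + 9 + 10 + 6 + 16 + 7 + 9 + 12 + 10 + 11 + 11 + 7 + 14 + 11 + 21) / 21 = 221 / 21 = 10.5238
UCL = c̄ + 3√c̄ = 10.5238 + 3 × √10.5238 = 10.5238 + 3 × 3.2440 = 20.2559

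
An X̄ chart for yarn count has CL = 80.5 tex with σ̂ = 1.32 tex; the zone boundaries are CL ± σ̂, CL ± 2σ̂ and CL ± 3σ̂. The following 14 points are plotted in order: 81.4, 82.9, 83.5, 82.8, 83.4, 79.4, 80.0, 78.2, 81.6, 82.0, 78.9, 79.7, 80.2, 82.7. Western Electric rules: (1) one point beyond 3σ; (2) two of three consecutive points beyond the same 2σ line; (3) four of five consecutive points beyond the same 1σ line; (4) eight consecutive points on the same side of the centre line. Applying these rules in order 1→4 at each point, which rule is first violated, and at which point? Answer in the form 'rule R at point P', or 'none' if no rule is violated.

Zone of each point (C = within 1σ̂, B = 1σ̂–2σ̂, A = 2σ̂–3σ̂, * = beyond 3σ̂; sign = side of CL): 1:+C, 2:+B, 3:+A, 4:+B, 5:+A, 6:-C, 7:-C, 8:-B, 9:+C, 10:+B, 11:-B, 12:-C, 13:-C, 14:+B
Rule 2 (two of three consecutive points beyond the same 2σ limit) is satisfied at point 5.

rule 2 at point 5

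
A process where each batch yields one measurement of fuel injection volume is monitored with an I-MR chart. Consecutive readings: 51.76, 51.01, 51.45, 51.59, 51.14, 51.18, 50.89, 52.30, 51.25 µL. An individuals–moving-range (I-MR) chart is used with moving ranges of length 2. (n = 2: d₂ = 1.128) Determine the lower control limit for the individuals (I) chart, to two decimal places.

X̄ = (51.76 + 51.01 + 51.45 + 51.59 + 51.14 + 51.18 + 50.89 + 52.30 + 51.25) / 9 = 51.3967
Moving ranges: 0.75, 0.44, 0.14, 0.45, 0.04, 0.29, 1.41, 1.05; M̄R̄ = 4.5700 / 8 = 0.5713
LCL = X̄ − 3·M̄R̄/d₂ = 51.3967 − 3 × 0.5713 / 1.128 = 49.8774

49.88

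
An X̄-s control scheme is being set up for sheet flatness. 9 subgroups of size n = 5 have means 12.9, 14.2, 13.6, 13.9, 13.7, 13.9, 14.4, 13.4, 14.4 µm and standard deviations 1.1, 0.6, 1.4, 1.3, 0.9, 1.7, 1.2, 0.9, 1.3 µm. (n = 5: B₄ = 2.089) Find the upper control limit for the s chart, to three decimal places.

s̄ = (1.1 + 0.6 + 1.4 + 1.3 + 0.9 + 1.7 + 1.2 + 0.9 + 1.3) / 9 = 1.1556
UCL_s = B₄·s̄ = 2.089 × 1.1556 = 2.4140

2.414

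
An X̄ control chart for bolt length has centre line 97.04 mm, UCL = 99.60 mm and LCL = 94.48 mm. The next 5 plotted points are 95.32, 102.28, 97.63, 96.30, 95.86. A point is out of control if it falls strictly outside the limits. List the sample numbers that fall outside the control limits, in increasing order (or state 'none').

Compare each point to [94.48, 99.60]: sample 2 = 102.28 > UCL.

2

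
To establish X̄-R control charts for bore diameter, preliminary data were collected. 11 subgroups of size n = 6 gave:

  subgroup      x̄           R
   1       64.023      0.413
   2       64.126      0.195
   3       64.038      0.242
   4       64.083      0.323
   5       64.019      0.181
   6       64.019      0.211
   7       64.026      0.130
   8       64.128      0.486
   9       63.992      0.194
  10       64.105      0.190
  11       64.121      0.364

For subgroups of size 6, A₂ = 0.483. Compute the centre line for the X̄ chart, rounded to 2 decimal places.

X̄̄ = (64.023 + 64.126 + 64.038 + 64.083 + 64.019 + 64.019 + 64.026 + 64.128 + 63.992 + 64.105 + 64.121) / 11 = 704.6800 / 11 = 64.0618
CL = X̄̄ = 64.0618

64.06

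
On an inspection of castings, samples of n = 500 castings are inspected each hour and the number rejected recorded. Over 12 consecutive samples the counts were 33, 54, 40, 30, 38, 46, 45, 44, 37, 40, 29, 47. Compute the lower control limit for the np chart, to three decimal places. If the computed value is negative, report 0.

p̄ = Σdᵢ / (k·n) = 483 / (12 × 500) = 0.08050
LCL = np̄ − 3·√(np̄(1−p̄)) = 40.2500 − 3 × 6.0836 = 21.9993

21.999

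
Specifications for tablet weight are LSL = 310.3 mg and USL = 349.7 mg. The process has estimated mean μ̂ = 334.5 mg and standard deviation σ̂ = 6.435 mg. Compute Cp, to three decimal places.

Cp = (USL − LSL) / (6σ̂) = (349.7 − 310.3) / (6 × 6.435) = 39.4000 / 38.6100 = 1.0205

1.020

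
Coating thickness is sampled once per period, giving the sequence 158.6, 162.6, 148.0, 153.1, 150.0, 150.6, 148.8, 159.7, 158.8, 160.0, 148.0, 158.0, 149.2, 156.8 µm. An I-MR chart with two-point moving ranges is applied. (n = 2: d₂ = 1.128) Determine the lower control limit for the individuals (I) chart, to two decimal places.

137.95

X̄ = (158.6 + 162.6 + 148.0 + 153.1 + 150.0 + 150.6 + 148.8 + 159.7 + 158.8 + 160.0 + 148.0 + 158.0 + 149.2 + 156.8) / 14 = 154.4429
Moving ranges: 4.0, 14.6, 5.1, 3.1, 0.6, 1.8, 10.9, 0.9, 1.2, 12.0, 10.0, 8.8, 7.6; M̄R̄ = 80.6000 / 13 = 6.2000
LCL = X̄ − 3·M̄R̄/d₂ = 154.4429 − 3 × 6.2000 / 1.128 = 137.9535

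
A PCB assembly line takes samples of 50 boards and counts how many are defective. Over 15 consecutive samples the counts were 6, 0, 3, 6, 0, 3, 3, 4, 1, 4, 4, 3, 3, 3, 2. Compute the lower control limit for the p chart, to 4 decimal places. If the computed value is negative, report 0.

0.0000

p̄ = Σdᵢ / (k·n) = 45 / (15 × 50) = 0.06000
LCL = p̄ − 3·√(p̄(1−p̄)/n) = 0.06000 − 3 × 0.03359 = -0.04076 → 0 (negative, so LCL = 0)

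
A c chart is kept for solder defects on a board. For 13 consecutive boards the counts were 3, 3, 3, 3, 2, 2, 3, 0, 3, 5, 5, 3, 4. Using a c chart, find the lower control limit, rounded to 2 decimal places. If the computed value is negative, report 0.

0.00

c̄ = (3 + 3 + 3 + 3 + 2 + 2 + 3 + 0 + 3 + 5 + 5 + 3 + 4) / 13 = 39 / 13 = 3.0000
LCL = c̄ − 3√c̄ = 3.0000 − 3 × 1.7321 = -2.1962 → 0 (cannot be negative)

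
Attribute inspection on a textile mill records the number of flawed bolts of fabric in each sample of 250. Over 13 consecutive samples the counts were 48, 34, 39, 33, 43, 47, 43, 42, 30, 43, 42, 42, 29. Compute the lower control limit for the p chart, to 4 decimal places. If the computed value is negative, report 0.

0.0892

p̄ = Σdᵢ / (k·n) = 515 / (13 × 250) = 0.15846
LCL = p̄ − 3·√(p̄(1−p̄)/n) = 0.15846 − 3 × 0.02310 = 0.08917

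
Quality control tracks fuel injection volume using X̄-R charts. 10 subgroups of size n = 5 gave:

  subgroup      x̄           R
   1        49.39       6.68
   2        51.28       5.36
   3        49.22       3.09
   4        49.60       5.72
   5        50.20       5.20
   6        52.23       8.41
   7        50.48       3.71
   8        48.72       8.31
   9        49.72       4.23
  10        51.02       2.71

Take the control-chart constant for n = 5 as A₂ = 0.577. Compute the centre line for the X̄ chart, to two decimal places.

X̄̄ = (49.39 + 51.28 + 49.22 + 49.60 + 50.20 + 52.23 + 50.48 + 48.72 + 49.72 + 51.02) / 10 = 501.8600 / 10 = 50.1860
CL = X̄̄ = 50.1860

50.19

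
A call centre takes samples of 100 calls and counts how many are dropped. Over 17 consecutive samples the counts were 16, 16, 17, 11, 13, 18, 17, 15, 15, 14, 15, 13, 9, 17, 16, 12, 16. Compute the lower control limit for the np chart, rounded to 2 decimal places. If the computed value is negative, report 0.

4.08

p̄ = Σdᵢ / (k·n) = 250 / (17 × 100) = 0.14706
LCL = np̄ − 3·√(np̄(1−p̄)) = 14.7059 − 3 × 3.5416 = 4.0809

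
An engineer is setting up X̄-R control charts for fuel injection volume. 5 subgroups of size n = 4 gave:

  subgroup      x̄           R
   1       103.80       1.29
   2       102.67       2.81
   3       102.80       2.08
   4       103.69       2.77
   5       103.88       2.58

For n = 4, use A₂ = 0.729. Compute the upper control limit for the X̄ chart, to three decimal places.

105.049

X̄̄ = (103.80 + 102.67 + 102.80 + 103.69 + 103.88) / 5 = 516.8400 / 5 = 103.3680
R̄ = (1.29 + 2.81 + 2.08 + 2.77 + 2.58) / 5 = 11.5300 / 5 = 2.3060
UCL = X̄̄ + A₂·R̄ = 103.3680 + 0.729 × 2.3060 = 105.0491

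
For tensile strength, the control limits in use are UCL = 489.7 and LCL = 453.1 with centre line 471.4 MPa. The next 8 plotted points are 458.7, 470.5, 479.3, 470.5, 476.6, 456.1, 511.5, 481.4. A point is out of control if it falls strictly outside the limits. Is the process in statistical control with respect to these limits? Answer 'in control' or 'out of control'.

Compare each point to [453.1, 489.7]: sample 7 = 511.5 > UCL.

out of control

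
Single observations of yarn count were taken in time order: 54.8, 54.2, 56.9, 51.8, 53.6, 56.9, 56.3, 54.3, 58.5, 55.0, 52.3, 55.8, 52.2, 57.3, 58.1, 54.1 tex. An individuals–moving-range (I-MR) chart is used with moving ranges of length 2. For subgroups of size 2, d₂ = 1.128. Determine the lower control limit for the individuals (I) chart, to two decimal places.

X̄ = (54.8 + 54.2 + 56.9 + 51.8 + 53.6 + 56.9 + 56.3 + 54.3 + 58.5 + 55.0 + 52.3 + 55.8 + 52.2 + 57.3 + 58.1 + 54.1) / 16 = 55.1313
Moving ranges: 0.6, 2.7, 5.1, 1.8, 3.3, 0.6, 2.0, 4.2, 3.5, 2.7, 3.5, 3.6, 5.1, 0.8, 4.0; M̄R̄ = 43.5000 / 15 = 2.9000
LCL = X̄ − 3·M̄R̄/d₂ = 55.1313 − 3 × 2.9000 / 1.128 = 47.4185

47.42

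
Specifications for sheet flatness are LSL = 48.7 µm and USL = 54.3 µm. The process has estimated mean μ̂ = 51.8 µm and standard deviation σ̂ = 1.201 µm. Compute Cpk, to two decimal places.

Cpu = (USL − μ̂) / (3σ̂) = (54.3 − 51.8) / (3 × 1.201) = 0.6939; Cpl = (μ̂ − LSL) / (3σ̂) = (51.8 − 48.7) / (3 × 1.201) = 0.8604; Cpk = min(Cpu, Cpl) = 0.6939

0.69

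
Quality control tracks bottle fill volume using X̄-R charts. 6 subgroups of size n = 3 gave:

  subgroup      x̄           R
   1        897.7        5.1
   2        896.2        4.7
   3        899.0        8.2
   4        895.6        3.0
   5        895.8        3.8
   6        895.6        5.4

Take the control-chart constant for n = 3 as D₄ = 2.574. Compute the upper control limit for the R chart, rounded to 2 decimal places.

R̄ = (5.1 + 4.7 + 8.2 + 3.0 + 3.8 + 5.4) / 6 = 30.2000 / 6 = 5.0333
UCL_R = D₄·R̄ = 2.574 × 5.0333 = 12.9558

12.96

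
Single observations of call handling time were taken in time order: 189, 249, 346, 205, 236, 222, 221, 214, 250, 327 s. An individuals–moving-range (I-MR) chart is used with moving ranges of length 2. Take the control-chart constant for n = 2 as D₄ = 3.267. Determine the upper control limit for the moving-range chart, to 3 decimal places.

168.432

Moving ranges: 60, 97, 141, 31, 14, 1, 7, 36, 77; M̄R̄ = 464.0000 / 9 = 51.5556
UCL_MR = D₄·M̄R̄ = 3.267 × 51.5556 = 168.4320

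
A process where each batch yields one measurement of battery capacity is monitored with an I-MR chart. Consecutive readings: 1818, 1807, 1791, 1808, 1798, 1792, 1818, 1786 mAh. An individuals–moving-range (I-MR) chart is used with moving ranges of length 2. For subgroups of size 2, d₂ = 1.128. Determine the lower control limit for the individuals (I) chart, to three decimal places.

1757.417

X̄ = (1818 + 1807 + 1791 + 1808 + 1798 + 1792 + 1818 + 1786) / 8 = 1802.2500
Moving ranges: 11, 16, 17, 10, 6, 26, 32; M̄R̄ = 118.0000 / 7 = 16.8571
LCL = X̄ − 3·M̄R̄/d₂ = 1802.2500 − 3 × 16.8571 / 1.128 = 1757.4172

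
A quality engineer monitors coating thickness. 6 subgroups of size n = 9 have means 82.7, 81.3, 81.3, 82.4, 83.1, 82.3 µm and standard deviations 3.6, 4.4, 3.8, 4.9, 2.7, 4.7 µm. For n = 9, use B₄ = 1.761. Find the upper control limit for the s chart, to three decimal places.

7.073

s̄ = (3.6 + 4.4 + 3.8 + 4.9 + 2.7 + 4.7) / 6 = 4.0167
UCL_s = B₄·s̄ = 1.761 × 4.0167 = 7.0733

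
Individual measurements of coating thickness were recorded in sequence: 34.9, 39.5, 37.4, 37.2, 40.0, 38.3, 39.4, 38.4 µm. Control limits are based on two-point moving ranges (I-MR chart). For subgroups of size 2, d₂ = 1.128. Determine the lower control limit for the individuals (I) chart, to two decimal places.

33.01

X̄ = (34.9 + 39.5 + 37.4 + 37.2 + 40.0 + 38.3 + 39.4 + 38.4) / 8 = 38.1375
Moving ranges: 4.6, 2.1, 0.2, 2.8, 1.7, 1.1, 1.0; M̄R̄ = 13.5000 / 7 = 1.9286
LCL = X̄ − 3·M̄R̄/d₂ = 38.1375 − 3 × 1.9286 / 1.128 = 33.0083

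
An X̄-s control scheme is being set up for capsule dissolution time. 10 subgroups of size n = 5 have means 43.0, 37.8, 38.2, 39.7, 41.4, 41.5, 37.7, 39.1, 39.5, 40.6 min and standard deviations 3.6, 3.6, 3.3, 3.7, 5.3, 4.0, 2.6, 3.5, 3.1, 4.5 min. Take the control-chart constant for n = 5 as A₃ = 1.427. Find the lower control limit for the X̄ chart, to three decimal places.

X̄̄ = (43.0 + 37.8 + 38.2 + 39.7 + 41.4 + 41.5 + 37.7 + 39.1 + 39.5 + 40.6) / 10 = 39.8500
s̄ = (3.6 + 3.6 + 3.3 + 3.7 + 5.3 + 4.0 + 2.6 + 3.5 + 3.1 + 4.5) / 10 = 3.7200
LCL = X̄̄ − A₃·s̄ = 39.8500 − 1.427 × 3.7200 = 34.5416

34.542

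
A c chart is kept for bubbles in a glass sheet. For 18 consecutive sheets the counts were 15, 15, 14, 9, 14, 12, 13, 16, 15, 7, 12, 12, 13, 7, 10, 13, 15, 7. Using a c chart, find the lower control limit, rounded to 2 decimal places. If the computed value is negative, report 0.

c̄ = (15 + 15 + 14 + 9 + 14 + 12 + 13 + 16 + 15 + 7 + 12 + 12 + 13 + 7 + 10 + 13 + 15 + 7) / 18 = 219 / 18 = 12.1667
LCL = c̄ − 3√c̄ = 12.1667 − 3 × 3.4881 = 1.7024

1.70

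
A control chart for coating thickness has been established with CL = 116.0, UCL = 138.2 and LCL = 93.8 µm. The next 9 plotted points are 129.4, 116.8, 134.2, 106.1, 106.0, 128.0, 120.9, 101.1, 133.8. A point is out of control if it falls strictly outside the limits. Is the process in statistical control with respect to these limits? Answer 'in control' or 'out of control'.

All 9 points lie within [93.8, 138.2].

in control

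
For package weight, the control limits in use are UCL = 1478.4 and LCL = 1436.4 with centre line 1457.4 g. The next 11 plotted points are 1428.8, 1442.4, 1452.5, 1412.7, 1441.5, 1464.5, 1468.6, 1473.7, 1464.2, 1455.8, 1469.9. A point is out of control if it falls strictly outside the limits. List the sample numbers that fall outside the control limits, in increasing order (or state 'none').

Compare each point to [1436.4, 1478.4]: sample 1 = 1428.8 < LCL; sample 4 = 1412.7 < LCL.

1, 4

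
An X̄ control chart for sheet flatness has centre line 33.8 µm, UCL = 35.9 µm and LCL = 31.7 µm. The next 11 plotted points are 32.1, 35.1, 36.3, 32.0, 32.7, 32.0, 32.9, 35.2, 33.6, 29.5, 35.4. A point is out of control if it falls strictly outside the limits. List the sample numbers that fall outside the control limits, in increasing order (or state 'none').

Compare each point to [31.7, 35.9]: sample 3 = 36.3 > UCL; sample 10 = 29.5 < LCL.

3, 10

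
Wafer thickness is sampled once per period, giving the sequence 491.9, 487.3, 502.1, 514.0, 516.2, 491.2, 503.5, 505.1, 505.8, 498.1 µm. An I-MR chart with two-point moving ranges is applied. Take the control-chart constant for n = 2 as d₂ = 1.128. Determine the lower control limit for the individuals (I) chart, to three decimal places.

477.643

X̄ = (491.9 + 487.3 + 502.1 + 514.0 + 516.2 + 491.2 + 503.5 + 505.1 + 505.8 + 498.1) / 10 = 501.5200
Moving ranges: 4.6, 14.8, 11.9, 2.2, 25.0, 12.3, 1.6, 0.7, 7.7; M̄R̄ = 80.8000 / 9 = 8.9778
LCL = X̄ − 3·M̄R̄/d₂ = 501.5200 − 3 × 8.9778 / 1.128 = 477.6429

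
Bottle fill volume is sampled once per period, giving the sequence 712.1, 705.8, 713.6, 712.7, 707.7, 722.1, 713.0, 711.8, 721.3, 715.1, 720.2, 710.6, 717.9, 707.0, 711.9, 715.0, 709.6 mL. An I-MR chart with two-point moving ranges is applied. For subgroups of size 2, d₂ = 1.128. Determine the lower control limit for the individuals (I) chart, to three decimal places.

695.640

X̄ = (712.1 + 705.8 + 713.6 + 712.7 + 707.7 + 722.1 + 713.0 + 711.8 + 721.3 + 715.1 + 720.2 + 710.6 + 717.9 + 707.0 + 711.9 + 715.0 + 709.6) / 17 = 713.3765
Moving ranges: 6.3, 7.8, 0.9, 5.0, 14.4, 9.1, 1.2, 9.5, 6.2, 5.1, 9.6, 7.3, 10.9, 4.9, 3.1, 5.4; M̄R̄ = 106.7000 / 16 = 6.6688
LCL = X̄ − 3·M̄R̄/d₂ = 713.3765 − 3 × 6.6688 / 1.128 = 695.6404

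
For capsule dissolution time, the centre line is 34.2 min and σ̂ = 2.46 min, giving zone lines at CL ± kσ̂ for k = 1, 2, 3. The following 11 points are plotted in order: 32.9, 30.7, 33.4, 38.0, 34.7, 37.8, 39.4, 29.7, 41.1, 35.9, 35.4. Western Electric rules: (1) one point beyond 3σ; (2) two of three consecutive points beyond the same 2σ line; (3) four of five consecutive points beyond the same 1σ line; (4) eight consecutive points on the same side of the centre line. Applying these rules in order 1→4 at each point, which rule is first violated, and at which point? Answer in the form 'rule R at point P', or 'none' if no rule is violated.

Zone of each point (C = within 1σ̂, B = 1σ̂–2σ̂, A = 2σ̂–3σ̂, * = beyond 3σ̂; sign = side of CL): 1:-C, 2:-B, 3:-C, 4:+B, 5:+C, 6:+B, 7:+A, 8:-B, 9:+A, 10:+C, 11:+C
Rule 2 (two of three consecutive points beyond the same 2σ limit) is satisfied at point 9.

rule 2 at point 9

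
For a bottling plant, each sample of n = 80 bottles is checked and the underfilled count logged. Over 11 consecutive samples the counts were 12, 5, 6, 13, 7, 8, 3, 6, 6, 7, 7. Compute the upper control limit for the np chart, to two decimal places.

p̄ = Σdᵢ / (k·n) = 80 / (11 × 80) = 0.09091
UCL = np̄ + 3·√(np̄(1−p̄)) = 7.2727 + 3 × √(7.2727×0.90909) = 7.2727 + 3 × 2.5713 = 14.9866

14.99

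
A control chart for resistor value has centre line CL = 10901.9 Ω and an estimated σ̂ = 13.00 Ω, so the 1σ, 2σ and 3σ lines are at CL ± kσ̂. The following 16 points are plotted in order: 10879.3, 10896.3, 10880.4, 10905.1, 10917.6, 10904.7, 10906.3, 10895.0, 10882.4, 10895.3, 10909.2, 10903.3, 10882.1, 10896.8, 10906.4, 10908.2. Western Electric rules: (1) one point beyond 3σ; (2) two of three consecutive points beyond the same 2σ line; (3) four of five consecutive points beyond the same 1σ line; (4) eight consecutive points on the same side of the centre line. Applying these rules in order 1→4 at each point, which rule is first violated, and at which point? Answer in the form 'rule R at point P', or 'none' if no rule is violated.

none

Zone of each point (C = within 1σ̂, B = 1σ̂–2σ̂, A = 2σ̂–3σ̂, * = beyond 3σ̂; sign = side of CL): 1:-B, 2:-C, 3:-B, 4:+C, 5:+B, 6:+C, 7:+C, 8:-C, 9:-B, 10:-C, 11:+C, 12:+C, 13:-B, 14:-C, 15:+C, 16:+C
No rule fires across all 16 points.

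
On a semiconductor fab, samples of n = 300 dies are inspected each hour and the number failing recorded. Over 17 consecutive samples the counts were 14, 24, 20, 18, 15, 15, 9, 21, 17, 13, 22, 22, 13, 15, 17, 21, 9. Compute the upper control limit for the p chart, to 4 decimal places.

p̄ = Σdᵢ / (k·n) = 285 / (17 × 300) = 0.05588
UCL = p̄ + 3·√(p̄(1−p̄)/n) = 0.05588 + 3 × √(0.05588×0.94412/300) = 0.05588 + 3 × 0.01326 = 0.09567

0.0957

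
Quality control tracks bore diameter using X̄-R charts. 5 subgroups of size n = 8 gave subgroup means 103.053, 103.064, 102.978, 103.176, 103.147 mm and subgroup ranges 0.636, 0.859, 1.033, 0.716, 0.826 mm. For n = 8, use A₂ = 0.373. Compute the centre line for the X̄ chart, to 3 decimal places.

X̄̄ = (103.053 + 103.064 + 102.978 + 103.176 + 103.147) / 5 = 515.4180 / 5 = 103.0836
CL = X̄̄ = 103.0836

103.084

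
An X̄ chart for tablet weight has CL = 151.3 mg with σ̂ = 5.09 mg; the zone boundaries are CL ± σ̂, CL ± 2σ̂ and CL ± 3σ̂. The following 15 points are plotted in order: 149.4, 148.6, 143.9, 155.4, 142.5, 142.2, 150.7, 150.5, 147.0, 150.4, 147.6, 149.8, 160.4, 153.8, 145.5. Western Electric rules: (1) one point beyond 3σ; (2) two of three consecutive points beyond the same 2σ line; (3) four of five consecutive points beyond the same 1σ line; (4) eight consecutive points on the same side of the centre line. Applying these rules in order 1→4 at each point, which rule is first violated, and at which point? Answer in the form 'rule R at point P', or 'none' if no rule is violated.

rule 4 at point 12

Zone of each point (C = within 1σ̂, B = 1σ̂–2σ̂, A = 2σ̂–3σ̂, * = beyond 3σ̂; sign = side of CL): 1:-C, 2:-C, 3:-B, 4:+C, 5:-B, 6:-B, 7:-C, 8:-C, 9:-C, 10:-C, 11:-C, 12:-C, 13:+B, 14:+C, 15:-B
Rule 4 (eight consecutive points on the same side of the centre line) is satisfied at point 12.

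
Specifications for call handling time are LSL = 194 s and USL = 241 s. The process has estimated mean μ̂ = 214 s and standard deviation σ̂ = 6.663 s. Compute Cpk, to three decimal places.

Cpu = (USL − μ̂) / (3σ̂) = (241 − 214) / (3 × 6.663) = 1.3507; Cpl = (μ̂ − LSL) / (3σ̂) = (214 − 194) / (3 × 6.663) = 1.0006; Cpk = min(Cpu, Cpl) = 1.0006

1.001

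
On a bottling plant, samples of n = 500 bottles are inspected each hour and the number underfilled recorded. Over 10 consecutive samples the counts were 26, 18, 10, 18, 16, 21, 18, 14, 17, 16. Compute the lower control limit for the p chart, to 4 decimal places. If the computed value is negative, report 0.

p̄ = Σdᵢ / (k·n) = 174 / (10 × 500) = 0.03480
LCL = p̄ − 3·√(p̄(1−p̄)/n) = 0.03480 − 3 × 0.00820 = 0.01021

0.0102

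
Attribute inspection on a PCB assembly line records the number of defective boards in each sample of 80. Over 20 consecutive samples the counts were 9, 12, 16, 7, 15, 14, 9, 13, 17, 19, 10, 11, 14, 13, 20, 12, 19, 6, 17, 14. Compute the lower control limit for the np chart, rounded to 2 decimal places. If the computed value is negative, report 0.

p̄ = Σdᵢ / (k·n) = 267 / (20 × 80) = 0.16687
LCL = np̄ − 3·√(np̄(1−p̄)) = 13.3500 − 3 × 3.3350 = 3.3450

3.35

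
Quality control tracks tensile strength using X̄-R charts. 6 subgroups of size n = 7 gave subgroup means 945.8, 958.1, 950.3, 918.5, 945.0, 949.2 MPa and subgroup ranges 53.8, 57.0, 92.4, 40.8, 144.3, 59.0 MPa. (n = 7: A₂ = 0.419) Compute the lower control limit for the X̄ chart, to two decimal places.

X̄̄ = (945.8 + 958.1 + 950.3 + 918.5 + 945.0 + 949.2) / 6 = 5666.9000 / 6 = 944.4833
R̄ = (53.8 + 57.0 + 92.4 + 40.8 + 144.3 + 59.0) / 6 = 447.3000 / 6 = 74.5500
LCL = X̄̄ − A₂·R̄ = 944.4833 − 0.419 × 74.5500 = 913.2469

913.25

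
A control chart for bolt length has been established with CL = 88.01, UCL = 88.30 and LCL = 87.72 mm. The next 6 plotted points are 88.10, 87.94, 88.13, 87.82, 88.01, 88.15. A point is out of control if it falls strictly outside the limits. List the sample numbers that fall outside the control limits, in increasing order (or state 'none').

none

All 6 points lie within [87.72, 88.30].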